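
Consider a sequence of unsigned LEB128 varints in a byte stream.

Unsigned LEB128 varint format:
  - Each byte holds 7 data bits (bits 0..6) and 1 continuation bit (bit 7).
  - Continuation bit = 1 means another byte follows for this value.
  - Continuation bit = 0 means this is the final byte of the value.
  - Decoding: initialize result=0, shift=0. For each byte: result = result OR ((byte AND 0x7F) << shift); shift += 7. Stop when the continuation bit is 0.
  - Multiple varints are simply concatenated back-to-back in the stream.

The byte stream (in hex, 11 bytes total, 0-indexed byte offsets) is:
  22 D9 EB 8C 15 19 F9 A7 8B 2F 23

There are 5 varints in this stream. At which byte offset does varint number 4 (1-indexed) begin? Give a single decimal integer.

Answer: 6

Derivation:
  byte[0]=0x22 cont=0 payload=0x22=34: acc |= 34<<0 -> acc=34 shift=7 [end]
Varint 1: bytes[0:1] = 22 -> value 34 (1 byte(s))
  byte[1]=0xD9 cont=1 payload=0x59=89: acc |= 89<<0 -> acc=89 shift=7
  byte[2]=0xEB cont=1 payload=0x6B=107: acc |= 107<<7 -> acc=13785 shift=14
  byte[3]=0x8C cont=1 payload=0x0C=12: acc |= 12<<14 -> acc=210393 shift=21
  byte[4]=0x15 cont=0 payload=0x15=21: acc |= 21<<21 -> acc=44250585 shift=28 [end]
Varint 2: bytes[1:5] = D9 EB 8C 15 -> value 44250585 (4 byte(s))
  byte[5]=0x19 cont=0 payload=0x19=25: acc |= 25<<0 -> acc=25 shift=7 [end]
Varint 3: bytes[5:6] = 19 -> value 25 (1 byte(s))
  byte[6]=0xF9 cont=1 payload=0x79=121: acc |= 121<<0 -> acc=121 shift=7
  byte[7]=0xA7 cont=1 payload=0x27=39: acc |= 39<<7 -> acc=5113 shift=14
  byte[8]=0x8B cont=1 payload=0x0B=11: acc |= 11<<14 -> acc=185337 shift=21
  byte[9]=0x2F cont=0 payload=0x2F=47: acc |= 47<<21 -> acc=98751481 shift=28 [end]
Varint 4: bytes[6:10] = F9 A7 8B 2F -> value 98751481 (4 byte(s))
  byte[10]=0x23 cont=0 payload=0x23=35: acc |= 35<<0 -> acc=35 shift=7 [end]
Varint 5: bytes[10:11] = 23 -> value 35 (1 byte(s))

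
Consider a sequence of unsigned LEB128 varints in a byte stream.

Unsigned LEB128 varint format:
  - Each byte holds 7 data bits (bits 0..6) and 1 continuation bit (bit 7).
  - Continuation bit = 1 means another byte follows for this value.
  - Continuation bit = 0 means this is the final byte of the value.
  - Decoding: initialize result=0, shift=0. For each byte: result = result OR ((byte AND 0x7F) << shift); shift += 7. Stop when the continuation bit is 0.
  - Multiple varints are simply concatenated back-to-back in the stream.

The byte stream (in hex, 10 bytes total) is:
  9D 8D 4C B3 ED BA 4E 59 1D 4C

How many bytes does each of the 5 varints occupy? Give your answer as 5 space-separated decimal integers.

Answer: 3 4 1 1 1

Derivation:
  byte[0]=0x9D cont=1 payload=0x1D=29: acc |= 29<<0 -> acc=29 shift=7
  byte[1]=0x8D cont=1 payload=0x0D=13: acc |= 13<<7 -> acc=1693 shift=14
  byte[2]=0x4C cont=0 payload=0x4C=76: acc |= 76<<14 -> acc=1246877 shift=21 [end]
Varint 1: bytes[0:3] = 9D 8D 4C -> value 1246877 (3 byte(s))
  byte[3]=0xB3 cont=1 payload=0x33=51: acc |= 51<<0 -> acc=51 shift=7
  byte[4]=0xED cont=1 payload=0x6D=109: acc |= 109<<7 -> acc=14003 shift=14
  byte[5]=0xBA cont=1 payload=0x3A=58: acc |= 58<<14 -> acc=964275 shift=21
  byte[6]=0x4E cont=0 payload=0x4E=78: acc |= 78<<21 -> acc=164542131 shift=28 [end]
Varint 2: bytes[3:7] = B3 ED BA 4E -> value 164542131 (4 byte(s))
  byte[7]=0x59 cont=0 payload=0x59=89: acc |= 89<<0 -> acc=89 shift=7 [end]
Varint 3: bytes[7:8] = 59 -> value 89 (1 byte(s))
  byte[8]=0x1D cont=0 payload=0x1D=29: acc |= 29<<0 -> acc=29 shift=7 [end]
Varint 4: bytes[8:9] = 1D -> value 29 (1 byte(s))
  byte[9]=0x4C cont=0 payload=0x4C=76: acc |= 76<<0 -> acc=76 shift=7 [end]
Varint 5: bytes[9:10] = 4C -> value 76 (1 byte(s))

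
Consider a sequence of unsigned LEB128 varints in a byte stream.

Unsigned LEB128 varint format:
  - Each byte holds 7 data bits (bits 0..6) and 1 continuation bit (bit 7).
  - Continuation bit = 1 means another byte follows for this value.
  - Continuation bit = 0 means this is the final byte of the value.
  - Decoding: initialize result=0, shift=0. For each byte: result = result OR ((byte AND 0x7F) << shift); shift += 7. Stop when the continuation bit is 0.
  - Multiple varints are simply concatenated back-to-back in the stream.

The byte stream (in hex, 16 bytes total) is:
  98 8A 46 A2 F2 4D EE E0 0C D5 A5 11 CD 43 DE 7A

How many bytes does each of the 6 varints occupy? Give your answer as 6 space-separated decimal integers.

  byte[0]=0x98 cont=1 payload=0x18=24: acc |= 24<<0 -> acc=24 shift=7
  byte[1]=0x8A cont=1 payload=0x0A=10: acc |= 10<<7 -> acc=1304 shift=14
  byte[2]=0x46 cont=0 payload=0x46=70: acc |= 70<<14 -> acc=1148184 shift=21 [end]
Varint 1: bytes[0:3] = 98 8A 46 -> value 1148184 (3 byte(s))
  byte[3]=0xA2 cont=1 payload=0x22=34: acc |= 34<<0 -> acc=34 shift=7
  byte[4]=0xF2 cont=1 payload=0x72=114: acc |= 114<<7 -> acc=14626 shift=14
  byte[5]=0x4D cont=0 payload=0x4D=77: acc |= 77<<14 -> acc=1276194 shift=21 [end]
Varint 2: bytes[3:6] = A2 F2 4D -> value 1276194 (3 byte(s))
  byte[6]=0xEE cont=1 payload=0x6E=110: acc |= 110<<0 -> acc=110 shift=7
  byte[7]=0xE0 cont=1 payload=0x60=96: acc |= 96<<7 -> acc=12398 shift=14
  byte[8]=0x0C cont=0 payload=0x0C=12: acc |= 12<<14 -> acc=209006 shift=21 [end]
Varint 3: bytes[6:9] = EE E0 0C -> value 209006 (3 byte(s))
  byte[9]=0xD5 cont=1 payload=0x55=85: acc |= 85<<0 -> acc=85 shift=7
  byte[10]=0xA5 cont=1 payload=0x25=37: acc |= 37<<7 -> acc=4821 shift=14
  byte[11]=0x11 cont=0 payload=0x11=17: acc |= 17<<14 -> acc=283349 shift=21 [end]
Varint 4: bytes[9:12] = D5 A5 11 -> value 283349 (3 byte(s))
  byte[12]=0xCD cont=1 payload=0x4D=77: acc |= 77<<0 -> acc=77 shift=7
  byte[13]=0x43 cont=0 payload=0x43=67: acc |= 67<<7 -> acc=8653 shift=14 [end]
Varint 5: bytes[12:14] = CD 43 -> value 8653 (2 byte(s))
  byte[14]=0xDE cont=1 payload=0x5E=94: acc |= 94<<0 -> acc=94 shift=7
  byte[15]=0x7A cont=0 payload=0x7A=122: acc |= 122<<7 -> acc=15710 shift=14 [end]
Varint 6: bytes[14:16] = DE 7A -> value 15710 (2 byte(s))

Answer: 3 3 3 3 2 2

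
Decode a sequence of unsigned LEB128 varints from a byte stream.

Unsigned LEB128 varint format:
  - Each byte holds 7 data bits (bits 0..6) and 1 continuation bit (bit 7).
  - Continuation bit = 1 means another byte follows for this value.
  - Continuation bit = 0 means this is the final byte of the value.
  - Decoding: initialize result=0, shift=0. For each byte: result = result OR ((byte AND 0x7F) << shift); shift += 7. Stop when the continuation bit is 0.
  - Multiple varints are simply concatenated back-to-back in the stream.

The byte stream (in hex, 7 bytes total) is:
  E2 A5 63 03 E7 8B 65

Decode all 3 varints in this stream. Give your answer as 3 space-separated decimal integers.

  byte[0]=0xE2 cont=1 payload=0x62=98: acc |= 98<<0 -> acc=98 shift=7
  byte[1]=0xA5 cont=1 payload=0x25=37: acc |= 37<<7 -> acc=4834 shift=14
  byte[2]=0x63 cont=0 payload=0x63=99: acc |= 99<<14 -> acc=1626850 shift=21 [end]
Varint 1: bytes[0:3] = E2 A5 63 -> value 1626850 (3 byte(s))
  byte[3]=0x03 cont=0 payload=0x03=3: acc |= 3<<0 -> acc=3 shift=7 [end]
Varint 2: bytes[3:4] = 03 -> value 3 (1 byte(s))
  byte[4]=0xE7 cont=1 payload=0x67=103: acc |= 103<<0 -> acc=103 shift=7
  byte[5]=0x8B cont=1 payload=0x0B=11: acc |= 11<<7 -> acc=1511 shift=14
  byte[6]=0x65 cont=0 payload=0x65=101: acc |= 101<<14 -> acc=1656295 shift=21 [end]
Varint 3: bytes[4:7] = E7 8B 65 -> value 1656295 (3 byte(s))

Answer: 1626850 3 1656295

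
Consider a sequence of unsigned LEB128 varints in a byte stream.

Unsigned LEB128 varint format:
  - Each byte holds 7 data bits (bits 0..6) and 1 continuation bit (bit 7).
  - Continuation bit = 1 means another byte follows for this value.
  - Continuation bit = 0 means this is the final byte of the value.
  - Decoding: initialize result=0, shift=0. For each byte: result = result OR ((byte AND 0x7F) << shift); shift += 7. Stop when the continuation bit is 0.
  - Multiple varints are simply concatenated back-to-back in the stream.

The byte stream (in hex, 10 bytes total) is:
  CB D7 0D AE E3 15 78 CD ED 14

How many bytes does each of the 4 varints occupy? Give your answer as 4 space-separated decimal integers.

Answer: 3 3 1 3

Derivation:
  byte[0]=0xCB cont=1 payload=0x4B=75: acc |= 75<<0 -> acc=75 shift=7
  byte[1]=0xD7 cont=1 payload=0x57=87: acc |= 87<<7 -> acc=11211 shift=14
  byte[2]=0x0D cont=0 payload=0x0D=13: acc |= 13<<14 -> acc=224203 shift=21 [end]
Varint 1: bytes[0:3] = CB D7 0D -> value 224203 (3 byte(s))
  byte[3]=0xAE cont=1 payload=0x2E=46: acc |= 46<<0 -> acc=46 shift=7
  byte[4]=0xE3 cont=1 payload=0x63=99: acc |= 99<<7 -> acc=12718 shift=14
  byte[5]=0x15 cont=0 payload=0x15=21: acc |= 21<<14 -> acc=356782 shift=21 [end]
Varint 2: bytes[3:6] = AE E3 15 -> value 356782 (3 byte(s))
  byte[6]=0x78 cont=0 payload=0x78=120: acc |= 120<<0 -> acc=120 shift=7 [end]
Varint 3: bytes[6:7] = 78 -> value 120 (1 byte(s))
  byte[7]=0xCD cont=1 payload=0x4D=77: acc |= 77<<0 -> acc=77 shift=7
  byte[8]=0xED cont=1 payload=0x6D=109: acc |= 109<<7 -> acc=14029 shift=14
  byte[9]=0x14 cont=0 payload=0x14=20: acc |= 20<<14 -> acc=341709 shift=21 [end]
Varint 4: bytes[7:10] = CD ED 14 -> value 341709 (3 byte(s))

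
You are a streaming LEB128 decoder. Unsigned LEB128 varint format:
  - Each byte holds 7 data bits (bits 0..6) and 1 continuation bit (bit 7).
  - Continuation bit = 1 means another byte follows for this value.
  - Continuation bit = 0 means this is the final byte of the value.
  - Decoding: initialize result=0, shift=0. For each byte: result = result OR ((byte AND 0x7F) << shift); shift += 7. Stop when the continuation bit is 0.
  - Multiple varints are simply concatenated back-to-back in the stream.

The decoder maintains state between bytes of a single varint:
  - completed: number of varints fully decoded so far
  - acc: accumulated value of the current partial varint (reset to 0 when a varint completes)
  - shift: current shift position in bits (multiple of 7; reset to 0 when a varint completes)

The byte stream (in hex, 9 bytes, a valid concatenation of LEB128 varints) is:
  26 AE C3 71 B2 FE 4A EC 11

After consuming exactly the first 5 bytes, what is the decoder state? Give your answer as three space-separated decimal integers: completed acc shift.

Answer: 2 50 7

Derivation:
byte[0]=0x26 cont=0 payload=0x26: varint #1 complete (value=38); reset -> completed=1 acc=0 shift=0
byte[1]=0xAE cont=1 payload=0x2E: acc |= 46<<0 -> completed=1 acc=46 shift=7
byte[2]=0xC3 cont=1 payload=0x43: acc |= 67<<7 -> completed=1 acc=8622 shift=14
byte[3]=0x71 cont=0 payload=0x71: varint #2 complete (value=1860014); reset -> completed=2 acc=0 shift=0
byte[4]=0xB2 cont=1 payload=0x32: acc |= 50<<0 -> completed=2 acc=50 shift=7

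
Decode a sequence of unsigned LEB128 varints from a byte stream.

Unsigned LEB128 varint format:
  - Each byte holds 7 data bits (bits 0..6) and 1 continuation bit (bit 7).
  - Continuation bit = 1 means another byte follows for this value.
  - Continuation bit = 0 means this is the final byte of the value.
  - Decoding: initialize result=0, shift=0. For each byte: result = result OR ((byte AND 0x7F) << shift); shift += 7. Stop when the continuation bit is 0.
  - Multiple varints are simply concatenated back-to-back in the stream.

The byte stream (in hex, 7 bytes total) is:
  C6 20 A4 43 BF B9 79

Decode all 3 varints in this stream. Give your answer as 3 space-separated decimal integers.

  byte[0]=0xC6 cont=1 payload=0x46=70: acc |= 70<<0 -> acc=70 shift=7
  byte[1]=0x20 cont=0 payload=0x20=32: acc |= 32<<7 -> acc=4166 shift=14 [end]
Varint 1: bytes[0:2] = C6 20 -> value 4166 (2 byte(s))
  byte[2]=0xA4 cont=1 payload=0x24=36: acc |= 36<<0 -> acc=36 shift=7
  byte[3]=0x43 cont=0 payload=0x43=67: acc |= 67<<7 -> acc=8612 shift=14 [end]
Varint 2: bytes[2:4] = A4 43 -> value 8612 (2 byte(s))
  byte[4]=0xBF cont=1 payload=0x3F=63: acc |= 63<<0 -> acc=63 shift=7
  byte[5]=0xB9 cont=1 payload=0x39=57: acc |= 57<<7 -> acc=7359 shift=14
  byte[6]=0x79 cont=0 payload=0x79=121: acc |= 121<<14 -> acc=1989823 shift=21 [end]
Varint 3: bytes[4:7] = BF B9 79 -> value 1989823 (3 byte(s))

Answer: 4166 8612 1989823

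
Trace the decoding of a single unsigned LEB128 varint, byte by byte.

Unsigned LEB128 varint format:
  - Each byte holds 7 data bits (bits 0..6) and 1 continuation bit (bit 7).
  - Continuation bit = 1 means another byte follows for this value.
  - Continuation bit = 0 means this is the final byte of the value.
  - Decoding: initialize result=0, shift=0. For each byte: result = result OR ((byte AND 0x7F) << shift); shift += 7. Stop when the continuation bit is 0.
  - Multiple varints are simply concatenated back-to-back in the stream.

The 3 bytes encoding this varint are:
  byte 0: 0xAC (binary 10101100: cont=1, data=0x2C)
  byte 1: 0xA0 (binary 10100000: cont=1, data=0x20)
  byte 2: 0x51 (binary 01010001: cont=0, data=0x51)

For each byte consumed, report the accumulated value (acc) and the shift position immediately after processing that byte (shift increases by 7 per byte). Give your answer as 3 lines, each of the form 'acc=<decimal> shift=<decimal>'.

byte 0=0xAC: payload=0x2C=44, contrib = 44<<0 = 44; acc -> 44, shift -> 7
byte 1=0xA0: payload=0x20=32, contrib = 32<<7 = 4096; acc -> 4140, shift -> 14
byte 2=0x51: payload=0x51=81, contrib = 81<<14 = 1327104; acc -> 1331244, shift -> 21

Answer: acc=44 shift=7
acc=4140 shift=14
acc=1331244 shift=21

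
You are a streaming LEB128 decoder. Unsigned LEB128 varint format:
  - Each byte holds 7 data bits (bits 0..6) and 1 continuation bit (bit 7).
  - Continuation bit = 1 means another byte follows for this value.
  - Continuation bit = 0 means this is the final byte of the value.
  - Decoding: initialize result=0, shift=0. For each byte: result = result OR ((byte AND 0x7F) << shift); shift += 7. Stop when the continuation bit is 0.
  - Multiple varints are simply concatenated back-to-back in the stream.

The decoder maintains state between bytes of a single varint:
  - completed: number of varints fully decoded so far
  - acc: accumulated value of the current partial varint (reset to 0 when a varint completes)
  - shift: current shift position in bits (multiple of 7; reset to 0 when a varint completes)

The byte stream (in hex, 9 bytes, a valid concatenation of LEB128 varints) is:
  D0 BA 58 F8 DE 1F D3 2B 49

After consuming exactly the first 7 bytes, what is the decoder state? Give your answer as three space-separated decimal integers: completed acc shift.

Answer: 2 83 7

Derivation:
byte[0]=0xD0 cont=1 payload=0x50: acc |= 80<<0 -> completed=0 acc=80 shift=7
byte[1]=0xBA cont=1 payload=0x3A: acc |= 58<<7 -> completed=0 acc=7504 shift=14
byte[2]=0x58 cont=0 payload=0x58: varint #1 complete (value=1449296); reset -> completed=1 acc=0 shift=0
byte[3]=0xF8 cont=1 payload=0x78: acc |= 120<<0 -> completed=1 acc=120 shift=7
byte[4]=0xDE cont=1 payload=0x5E: acc |= 94<<7 -> completed=1 acc=12152 shift=14
byte[5]=0x1F cont=0 payload=0x1F: varint #2 complete (value=520056); reset -> completed=2 acc=0 shift=0
byte[6]=0xD3 cont=1 payload=0x53: acc |= 83<<0 -> completed=2 acc=83 shift=7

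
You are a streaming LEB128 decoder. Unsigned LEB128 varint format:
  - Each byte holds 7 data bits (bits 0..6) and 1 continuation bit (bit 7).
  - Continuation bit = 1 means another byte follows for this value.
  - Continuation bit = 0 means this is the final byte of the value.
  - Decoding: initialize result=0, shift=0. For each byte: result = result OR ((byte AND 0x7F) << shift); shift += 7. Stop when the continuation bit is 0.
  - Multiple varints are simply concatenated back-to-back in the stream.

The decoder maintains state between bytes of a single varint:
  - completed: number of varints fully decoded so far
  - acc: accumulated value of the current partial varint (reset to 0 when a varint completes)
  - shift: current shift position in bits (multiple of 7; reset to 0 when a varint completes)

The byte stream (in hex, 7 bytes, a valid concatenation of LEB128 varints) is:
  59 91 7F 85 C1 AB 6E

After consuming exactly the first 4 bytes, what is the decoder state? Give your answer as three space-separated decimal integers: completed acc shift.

Answer: 2 5 7

Derivation:
byte[0]=0x59 cont=0 payload=0x59: varint #1 complete (value=89); reset -> completed=1 acc=0 shift=0
byte[1]=0x91 cont=1 payload=0x11: acc |= 17<<0 -> completed=1 acc=17 shift=7
byte[2]=0x7F cont=0 payload=0x7F: varint #2 complete (value=16273); reset -> completed=2 acc=0 shift=0
byte[3]=0x85 cont=1 payload=0x05: acc |= 5<<0 -> completed=2 acc=5 shift=7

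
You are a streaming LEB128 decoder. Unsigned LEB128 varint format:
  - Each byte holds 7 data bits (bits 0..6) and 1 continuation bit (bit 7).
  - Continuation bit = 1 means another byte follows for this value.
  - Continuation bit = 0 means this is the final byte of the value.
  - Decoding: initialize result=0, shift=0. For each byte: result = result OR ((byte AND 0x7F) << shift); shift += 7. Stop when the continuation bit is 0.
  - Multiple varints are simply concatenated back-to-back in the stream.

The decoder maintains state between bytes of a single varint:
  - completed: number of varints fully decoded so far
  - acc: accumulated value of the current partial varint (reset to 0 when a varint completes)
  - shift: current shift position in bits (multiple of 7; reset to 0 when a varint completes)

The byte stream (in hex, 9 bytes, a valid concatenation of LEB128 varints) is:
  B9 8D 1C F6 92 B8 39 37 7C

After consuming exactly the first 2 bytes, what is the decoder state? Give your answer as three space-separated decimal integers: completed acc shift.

Answer: 0 1721 14

Derivation:
byte[0]=0xB9 cont=1 payload=0x39: acc |= 57<<0 -> completed=0 acc=57 shift=7
byte[1]=0x8D cont=1 payload=0x0D: acc |= 13<<7 -> completed=0 acc=1721 shift=14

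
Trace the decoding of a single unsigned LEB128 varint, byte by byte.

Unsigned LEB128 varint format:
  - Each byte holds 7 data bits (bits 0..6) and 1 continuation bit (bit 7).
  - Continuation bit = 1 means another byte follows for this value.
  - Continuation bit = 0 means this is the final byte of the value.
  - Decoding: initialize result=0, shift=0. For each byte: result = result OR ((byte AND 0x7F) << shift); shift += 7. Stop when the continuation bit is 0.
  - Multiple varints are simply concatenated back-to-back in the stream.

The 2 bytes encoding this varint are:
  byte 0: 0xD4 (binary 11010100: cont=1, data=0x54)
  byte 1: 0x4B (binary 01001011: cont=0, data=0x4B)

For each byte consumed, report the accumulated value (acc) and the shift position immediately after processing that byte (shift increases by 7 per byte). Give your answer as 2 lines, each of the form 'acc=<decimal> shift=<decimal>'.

Answer: acc=84 shift=7
acc=9684 shift=14

Derivation:
byte 0=0xD4: payload=0x54=84, contrib = 84<<0 = 84; acc -> 84, shift -> 7
byte 1=0x4B: payload=0x4B=75, contrib = 75<<7 = 9600; acc -> 9684, shift -> 14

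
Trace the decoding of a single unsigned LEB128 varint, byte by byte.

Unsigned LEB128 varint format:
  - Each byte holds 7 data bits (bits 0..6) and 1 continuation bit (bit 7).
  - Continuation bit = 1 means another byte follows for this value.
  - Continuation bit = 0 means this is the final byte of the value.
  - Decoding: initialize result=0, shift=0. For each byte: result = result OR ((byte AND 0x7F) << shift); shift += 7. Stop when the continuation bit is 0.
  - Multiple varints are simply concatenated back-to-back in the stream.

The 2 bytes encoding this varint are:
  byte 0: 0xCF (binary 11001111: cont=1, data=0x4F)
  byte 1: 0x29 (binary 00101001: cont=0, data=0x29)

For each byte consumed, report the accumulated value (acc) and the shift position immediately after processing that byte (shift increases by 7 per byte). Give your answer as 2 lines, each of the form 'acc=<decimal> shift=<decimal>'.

byte 0=0xCF: payload=0x4F=79, contrib = 79<<0 = 79; acc -> 79, shift -> 7
byte 1=0x29: payload=0x29=41, contrib = 41<<7 = 5248; acc -> 5327, shift -> 14

Answer: acc=79 shift=7
acc=5327 shift=14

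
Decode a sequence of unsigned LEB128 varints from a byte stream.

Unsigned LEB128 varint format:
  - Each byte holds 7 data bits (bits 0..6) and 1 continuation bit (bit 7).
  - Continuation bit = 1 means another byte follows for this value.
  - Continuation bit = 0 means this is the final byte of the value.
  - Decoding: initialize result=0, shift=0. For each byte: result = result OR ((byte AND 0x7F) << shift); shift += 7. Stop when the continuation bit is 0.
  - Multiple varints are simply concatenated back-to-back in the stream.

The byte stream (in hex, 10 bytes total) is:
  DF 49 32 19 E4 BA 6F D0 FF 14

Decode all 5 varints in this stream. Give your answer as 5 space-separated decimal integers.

Answer: 9439 50 25 1826148 344016

Derivation:
  byte[0]=0xDF cont=1 payload=0x5F=95: acc |= 95<<0 -> acc=95 shift=7
  byte[1]=0x49 cont=0 payload=0x49=73: acc |= 73<<7 -> acc=9439 shift=14 [end]
Varint 1: bytes[0:2] = DF 49 -> value 9439 (2 byte(s))
  byte[2]=0x32 cont=0 payload=0x32=50: acc |= 50<<0 -> acc=50 shift=7 [end]
Varint 2: bytes[2:3] = 32 -> value 50 (1 byte(s))
  byte[3]=0x19 cont=0 payload=0x19=25: acc |= 25<<0 -> acc=25 shift=7 [end]
Varint 3: bytes[3:4] = 19 -> value 25 (1 byte(s))
  byte[4]=0xE4 cont=1 payload=0x64=100: acc |= 100<<0 -> acc=100 shift=7
  byte[5]=0xBA cont=1 payload=0x3A=58: acc |= 58<<7 -> acc=7524 shift=14
  byte[6]=0x6F cont=0 payload=0x6F=111: acc |= 111<<14 -> acc=1826148 shift=21 [end]
Varint 4: bytes[4:7] = E4 BA 6F -> value 1826148 (3 byte(s))
  byte[7]=0xD0 cont=1 payload=0x50=80: acc |= 80<<0 -> acc=80 shift=7
  byte[8]=0xFF cont=1 payload=0x7F=127: acc |= 127<<7 -> acc=16336 shift=14
  byte[9]=0x14 cont=0 payload=0x14=20: acc |= 20<<14 -> acc=344016 shift=21 [end]
Varint 5: bytes[7:10] = D0 FF 14 -> value 344016 (3 byte(s))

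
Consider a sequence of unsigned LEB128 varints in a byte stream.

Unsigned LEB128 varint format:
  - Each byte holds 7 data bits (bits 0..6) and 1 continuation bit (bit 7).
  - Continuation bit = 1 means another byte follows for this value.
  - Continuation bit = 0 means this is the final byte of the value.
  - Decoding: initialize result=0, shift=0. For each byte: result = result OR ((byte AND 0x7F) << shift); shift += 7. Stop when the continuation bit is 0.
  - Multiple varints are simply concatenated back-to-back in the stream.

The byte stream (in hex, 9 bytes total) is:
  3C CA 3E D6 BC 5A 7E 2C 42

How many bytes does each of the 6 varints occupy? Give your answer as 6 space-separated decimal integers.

  byte[0]=0x3C cont=0 payload=0x3C=60: acc |= 60<<0 -> acc=60 shift=7 [end]
Varint 1: bytes[0:1] = 3C -> value 60 (1 byte(s))
  byte[1]=0xCA cont=1 payload=0x4A=74: acc |= 74<<0 -> acc=74 shift=7
  byte[2]=0x3E cont=0 payload=0x3E=62: acc |= 62<<7 -> acc=8010 shift=14 [end]
Varint 2: bytes[1:3] = CA 3E -> value 8010 (2 byte(s))
  byte[3]=0xD6 cont=1 payload=0x56=86: acc |= 86<<0 -> acc=86 shift=7
  byte[4]=0xBC cont=1 payload=0x3C=60: acc |= 60<<7 -> acc=7766 shift=14
  byte[5]=0x5A cont=0 payload=0x5A=90: acc |= 90<<14 -> acc=1482326 shift=21 [end]
Varint 3: bytes[3:6] = D6 BC 5A -> value 1482326 (3 byte(s))
  byte[6]=0x7E cont=0 payload=0x7E=126: acc |= 126<<0 -> acc=126 shift=7 [end]
Varint 4: bytes[6:7] = 7E -> value 126 (1 byte(s))
  byte[7]=0x2C cont=0 payload=0x2C=44: acc |= 44<<0 -> acc=44 shift=7 [end]
Varint 5: bytes[7:8] = 2C -> value 44 (1 byte(s))
  byte[8]=0x42 cont=0 payload=0x42=66: acc |= 66<<0 -> acc=66 shift=7 [end]
Varint 6: bytes[8:9] = 42 -> value 66 (1 byte(s))

Answer: 1 2 3 1 1 1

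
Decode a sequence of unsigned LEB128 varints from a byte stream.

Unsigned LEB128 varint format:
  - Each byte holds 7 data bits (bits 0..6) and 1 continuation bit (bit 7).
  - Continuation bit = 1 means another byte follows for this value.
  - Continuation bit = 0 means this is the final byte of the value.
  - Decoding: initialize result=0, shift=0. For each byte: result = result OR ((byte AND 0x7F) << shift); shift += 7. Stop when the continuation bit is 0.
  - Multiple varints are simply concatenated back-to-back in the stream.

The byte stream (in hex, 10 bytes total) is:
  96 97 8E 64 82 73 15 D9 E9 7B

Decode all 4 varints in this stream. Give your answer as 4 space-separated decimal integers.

Answer: 209947542 14722 21 2028761

Derivation:
  byte[0]=0x96 cont=1 payload=0x16=22: acc |= 22<<0 -> acc=22 shift=7
  byte[1]=0x97 cont=1 payload=0x17=23: acc |= 23<<7 -> acc=2966 shift=14
  byte[2]=0x8E cont=1 payload=0x0E=14: acc |= 14<<14 -> acc=232342 shift=21
  byte[3]=0x64 cont=0 payload=0x64=100: acc |= 100<<21 -> acc=209947542 shift=28 [end]
Varint 1: bytes[0:4] = 96 97 8E 64 -> value 209947542 (4 byte(s))
  byte[4]=0x82 cont=1 payload=0x02=2: acc |= 2<<0 -> acc=2 shift=7
  byte[5]=0x73 cont=0 payload=0x73=115: acc |= 115<<7 -> acc=14722 shift=14 [end]
Varint 2: bytes[4:6] = 82 73 -> value 14722 (2 byte(s))
  byte[6]=0x15 cont=0 payload=0x15=21: acc |= 21<<0 -> acc=21 shift=7 [end]
Varint 3: bytes[6:7] = 15 -> value 21 (1 byte(s))
  byte[7]=0xD9 cont=1 payload=0x59=89: acc |= 89<<0 -> acc=89 shift=7
  byte[8]=0xE9 cont=1 payload=0x69=105: acc |= 105<<7 -> acc=13529 shift=14
  byte[9]=0x7B cont=0 payload=0x7B=123: acc |= 123<<14 -> acc=2028761 shift=21 [end]
Varint 4: bytes[7:10] = D9 E9 7B -> value 2028761 (3 byte(s))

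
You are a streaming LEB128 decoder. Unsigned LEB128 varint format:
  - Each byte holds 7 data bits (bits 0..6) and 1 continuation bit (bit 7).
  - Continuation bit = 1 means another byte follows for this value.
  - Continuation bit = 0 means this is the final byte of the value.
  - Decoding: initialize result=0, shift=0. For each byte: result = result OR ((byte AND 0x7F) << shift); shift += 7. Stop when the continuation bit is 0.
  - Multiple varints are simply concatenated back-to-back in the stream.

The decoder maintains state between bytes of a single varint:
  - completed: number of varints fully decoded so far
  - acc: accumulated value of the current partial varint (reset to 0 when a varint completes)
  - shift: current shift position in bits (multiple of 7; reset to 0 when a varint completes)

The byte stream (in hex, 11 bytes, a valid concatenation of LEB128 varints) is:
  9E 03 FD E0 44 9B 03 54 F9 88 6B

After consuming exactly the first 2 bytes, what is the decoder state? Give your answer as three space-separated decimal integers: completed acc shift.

Answer: 1 0 0

Derivation:
byte[0]=0x9E cont=1 payload=0x1E: acc |= 30<<0 -> completed=0 acc=30 shift=7
byte[1]=0x03 cont=0 payload=0x03: varint #1 complete (value=414); reset -> completed=1 acc=0 shift=0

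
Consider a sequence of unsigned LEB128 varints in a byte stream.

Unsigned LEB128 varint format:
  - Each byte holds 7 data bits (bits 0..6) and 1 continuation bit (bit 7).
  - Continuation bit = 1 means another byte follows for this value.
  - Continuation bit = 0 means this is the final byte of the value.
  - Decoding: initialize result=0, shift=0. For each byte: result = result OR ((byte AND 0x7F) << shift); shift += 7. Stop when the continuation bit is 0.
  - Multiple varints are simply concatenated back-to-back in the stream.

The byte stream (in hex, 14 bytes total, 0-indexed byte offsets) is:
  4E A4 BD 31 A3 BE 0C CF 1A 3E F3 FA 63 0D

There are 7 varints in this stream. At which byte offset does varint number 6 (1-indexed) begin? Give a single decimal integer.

Answer: 10

Derivation:
  byte[0]=0x4E cont=0 payload=0x4E=78: acc |= 78<<0 -> acc=78 shift=7 [end]
Varint 1: bytes[0:1] = 4E -> value 78 (1 byte(s))
  byte[1]=0xA4 cont=1 payload=0x24=36: acc |= 36<<0 -> acc=36 shift=7
  byte[2]=0xBD cont=1 payload=0x3D=61: acc |= 61<<7 -> acc=7844 shift=14
  byte[3]=0x31 cont=0 payload=0x31=49: acc |= 49<<14 -> acc=810660 shift=21 [end]
Varint 2: bytes[1:4] = A4 BD 31 -> value 810660 (3 byte(s))
  byte[4]=0xA3 cont=1 payload=0x23=35: acc |= 35<<0 -> acc=35 shift=7
  byte[5]=0xBE cont=1 payload=0x3E=62: acc |= 62<<7 -> acc=7971 shift=14
  byte[6]=0x0C cont=0 payload=0x0C=12: acc |= 12<<14 -> acc=204579 shift=21 [end]
Varint 3: bytes[4:7] = A3 BE 0C -> value 204579 (3 byte(s))
  byte[7]=0xCF cont=1 payload=0x4F=79: acc |= 79<<0 -> acc=79 shift=7
  byte[8]=0x1A cont=0 payload=0x1A=26: acc |= 26<<7 -> acc=3407 shift=14 [end]
Varint 4: bytes[7:9] = CF 1A -> value 3407 (2 byte(s))
  byte[9]=0x3E cont=0 payload=0x3E=62: acc |= 62<<0 -> acc=62 shift=7 [end]
Varint 5: bytes[9:10] = 3E -> value 62 (1 byte(s))
  byte[10]=0xF3 cont=1 payload=0x73=115: acc |= 115<<0 -> acc=115 shift=7
  byte[11]=0xFA cont=1 payload=0x7A=122: acc |= 122<<7 -> acc=15731 shift=14
  byte[12]=0x63 cont=0 payload=0x63=99: acc |= 99<<14 -> acc=1637747 shift=21 [end]
Varint 6: bytes[10:13] = F3 FA 63 -> value 1637747 (3 byte(s))
  byte[13]=0x0D cont=0 payload=0x0D=13: acc |= 13<<0 -> acc=13 shift=7 [end]
Varint 7: bytes[13:14] = 0D -> value 13 (1 byte(s))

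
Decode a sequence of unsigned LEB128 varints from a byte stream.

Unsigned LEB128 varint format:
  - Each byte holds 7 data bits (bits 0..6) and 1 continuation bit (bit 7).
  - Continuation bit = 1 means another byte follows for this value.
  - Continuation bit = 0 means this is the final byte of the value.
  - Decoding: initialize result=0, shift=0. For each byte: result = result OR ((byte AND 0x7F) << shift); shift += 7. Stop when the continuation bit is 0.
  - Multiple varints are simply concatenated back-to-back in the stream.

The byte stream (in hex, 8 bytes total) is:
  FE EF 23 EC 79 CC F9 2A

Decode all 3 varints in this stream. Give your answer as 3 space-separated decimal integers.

  byte[0]=0xFE cont=1 payload=0x7E=126: acc |= 126<<0 -> acc=126 shift=7
  byte[1]=0xEF cont=1 payload=0x6F=111: acc |= 111<<7 -> acc=14334 shift=14
  byte[2]=0x23 cont=0 payload=0x23=35: acc |= 35<<14 -> acc=587774 shift=21 [end]
Varint 1: bytes[0:3] = FE EF 23 -> value 587774 (3 byte(s))
  byte[3]=0xEC cont=1 payload=0x6C=108: acc |= 108<<0 -> acc=108 shift=7
  byte[4]=0x79 cont=0 payload=0x79=121: acc |= 121<<7 -> acc=15596 shift=14 [end]
Varint 2: bytes[3:5] = EC 79 -> value 15596 (2 byte(s))
  byte[5]=0xCC cont=1 payload=0x4C=76: acc |= 76<<0 -> acc=76 shift=7
  byte[6]=0xF9 cont=1 payload=0x79=121: acc |= 121<<7 -> acc=15564 shift=14
  byte[7]=0x2A cont=0 payload=0x2A=42: acc |= 42<<14 -> acc=703692 shift=21 [end]
Varint 3: bytes[5:8] = CC F9 2A -> value 703692 (3 byte(s))

Answer: 587774 15596 703692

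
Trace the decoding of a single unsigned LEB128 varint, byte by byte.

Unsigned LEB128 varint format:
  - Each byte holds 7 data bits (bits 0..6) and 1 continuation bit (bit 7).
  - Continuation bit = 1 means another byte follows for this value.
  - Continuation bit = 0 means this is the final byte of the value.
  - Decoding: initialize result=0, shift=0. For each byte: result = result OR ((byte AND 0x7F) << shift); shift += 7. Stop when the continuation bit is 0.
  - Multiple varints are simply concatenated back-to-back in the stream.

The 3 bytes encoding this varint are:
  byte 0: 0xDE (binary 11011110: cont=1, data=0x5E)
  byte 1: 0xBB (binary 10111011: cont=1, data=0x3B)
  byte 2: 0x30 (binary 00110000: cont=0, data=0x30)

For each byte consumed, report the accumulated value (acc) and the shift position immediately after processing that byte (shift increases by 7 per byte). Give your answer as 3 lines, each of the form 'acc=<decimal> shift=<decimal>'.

byte 0=0xDE: payload=0x5E=94, contrib = 94<<0 = 94; acc -> 94, shift -> 7
byte 1=0xBB: payload=0x3B=59, contrib = 59<<7 = 7552; acc -> 7646, shift -> 14
byte 2=0x30: payload=0x30=48, contrib = 48<<14 = 786432; acc -> 794078, shift -> 21

Answer: acc=94 shift=7
acc=7646 shift=14
acc=794078 shift=21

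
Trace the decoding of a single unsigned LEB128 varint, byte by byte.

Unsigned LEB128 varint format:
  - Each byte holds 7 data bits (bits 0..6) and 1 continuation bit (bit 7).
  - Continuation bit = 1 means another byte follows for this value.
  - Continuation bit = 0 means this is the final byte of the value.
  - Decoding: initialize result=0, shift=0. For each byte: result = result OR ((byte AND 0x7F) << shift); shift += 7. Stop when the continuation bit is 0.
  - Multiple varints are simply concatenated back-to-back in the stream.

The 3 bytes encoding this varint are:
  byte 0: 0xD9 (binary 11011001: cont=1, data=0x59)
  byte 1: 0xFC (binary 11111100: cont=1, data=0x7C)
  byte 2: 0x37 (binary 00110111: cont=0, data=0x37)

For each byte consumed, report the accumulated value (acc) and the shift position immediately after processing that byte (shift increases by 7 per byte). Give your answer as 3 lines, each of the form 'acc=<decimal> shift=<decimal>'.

Answer: acc=89 shift=7
acc=15961 shift=14
acc=917081 shift=21

Derivation:
byte 0=0xD9: payload=0x59=89, contrib = 89<<0 = 89; acc -> 89, shift -> 7
byte 1=0xFC: payload=0x7C=124, contrib = 124<<7 = 15872; acc -> 15961, shift -> 14
byte 2=0x37: payload=0x37=55, contrib = 55<<14 = 901120; acc -> 917081, shift -> 21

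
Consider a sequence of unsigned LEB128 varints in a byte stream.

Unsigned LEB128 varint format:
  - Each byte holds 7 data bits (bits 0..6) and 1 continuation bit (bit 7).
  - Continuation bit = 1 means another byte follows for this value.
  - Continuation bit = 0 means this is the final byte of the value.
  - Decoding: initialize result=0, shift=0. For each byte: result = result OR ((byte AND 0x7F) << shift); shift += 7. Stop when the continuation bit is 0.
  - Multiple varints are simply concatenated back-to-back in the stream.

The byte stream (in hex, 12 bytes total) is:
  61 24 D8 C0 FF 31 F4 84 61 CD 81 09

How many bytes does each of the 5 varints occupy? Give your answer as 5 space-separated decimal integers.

Answer: 1 1 4 3 3

Derivation:
  byte[0]=0x61 cont=0 payload=0x61=97: acc |= 97<<0 -> acc=97 shift=7 [end]
Varint 1: bytes[0:1] = 61 -> value 97 (1 byte(s))
  byte[1]=0x24 cont=0 payload=0x24=36: acc |= 36<<0 -> acc=36 shift=7 [end]
Varint 2: bytes[1:2] = 24 -> value 36 (1 byte(s))
  byte[2]=0xD8 cont=1 payload=0x58=88: acc |= 88<<0 -> acc=88 shift=7
  byte[3]=0xC0 cont=1 payload=0x40=64: acc |= 64<<7 -> acc=8280 shift=14
  byte[4]=0xFF cont=1 payload=0x7F=127: acc |= 127<<14 -> acc=2089048 shift=21
  byte[5]=0x31 cont=0 payload=0x31=49: acc |= 49<<21 -> acc=104849496 shift=28 [end]
Varint 3: bytes[2:6] = D8 C0 FF 31 -> value 104849496 (4 byte(s))
  byte[6]=0xF4 cont=1 payload=0x74=116: acc |= 116<<0 -> acc=116 shift=7
  byte[7]=0x84 cont=1 payload=0x04=4: acc |= 4<<7 -> acc=628 shift=14
  byte[8]=0x61 cont=0 payload=0x61=97: acc |= 97<<14 -> acc=1589876 shift=21 [end]
Varint 4: bytes[6:9] = F4 84 61 -> value 1589876 (3 byte(s))
  byte[9]=0xCD cont=1 payload=0x4D=77: acc |= 77<<0 -> acc=77 shift=7
  byte[10]=0x81 cont=1 payload=0x01=1: acc |= 1<<7 -> acc=205 shift=14
  byte[11]=0x09 cont=0 payload=0x09=9: acc |= 9<<14 -> acc=147661 shift=21 [end]
Varint 5: bytes[9:12] = CD 81 09 -> value 147661 (3 byte(s))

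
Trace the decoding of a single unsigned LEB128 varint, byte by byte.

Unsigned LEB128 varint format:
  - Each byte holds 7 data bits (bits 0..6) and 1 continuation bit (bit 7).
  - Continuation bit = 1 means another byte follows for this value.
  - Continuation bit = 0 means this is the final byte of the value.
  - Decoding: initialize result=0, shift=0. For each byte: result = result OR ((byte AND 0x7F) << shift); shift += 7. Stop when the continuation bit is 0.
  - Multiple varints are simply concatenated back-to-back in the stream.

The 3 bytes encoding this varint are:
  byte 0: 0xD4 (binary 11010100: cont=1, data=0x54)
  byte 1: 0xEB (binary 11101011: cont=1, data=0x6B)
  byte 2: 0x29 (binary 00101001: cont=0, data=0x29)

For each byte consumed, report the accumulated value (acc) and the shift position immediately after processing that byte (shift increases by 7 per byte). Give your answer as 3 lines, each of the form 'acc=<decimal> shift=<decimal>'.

byte 0=0xD4: payload=0x54=84, contrib = 84<<0 = 84; acc -> 84, shift -> 7
byte 1=0xEB: payload=0x6B=107, contrib = 107<<7 = 13696; acc -> 13780, shift -> 14
byte 2=0x29: payload=0x29=41, contrib = 41<<14 = 671744; acc -> 685524, shift -> 21

Answer: acc=84 shift=7
acc=13780 shift=14
acc=685524 shift=21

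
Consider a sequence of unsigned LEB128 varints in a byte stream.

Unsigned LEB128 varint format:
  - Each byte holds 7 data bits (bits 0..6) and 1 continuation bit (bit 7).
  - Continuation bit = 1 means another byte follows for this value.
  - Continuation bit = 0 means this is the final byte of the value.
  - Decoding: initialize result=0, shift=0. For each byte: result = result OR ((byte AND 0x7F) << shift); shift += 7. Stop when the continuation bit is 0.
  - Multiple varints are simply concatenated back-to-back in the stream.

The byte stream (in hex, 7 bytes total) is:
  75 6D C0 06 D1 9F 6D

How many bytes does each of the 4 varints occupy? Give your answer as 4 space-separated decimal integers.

Answer: 1 1 2 3

Derivation:
  byte[0]=0x75 cont=0 payload=0x75=117: acc |= 117<<0 -> acc=117 shift=7 [end]
Varint 1: bytes[0:1] = 75 -> value 117 (1 byte(s))
  byte[1]=0x6D cont=0 payload=0x6D=109: acc |= 109<<0 -> acc=109 shift=7 [end]
Varint 2: bytes[1:2] = 6D -> value 109 (1 byte(s))
  byte[2]=0xC0 cont=1 payload=0x40=64: acc |= 64<<0 -> acc=64 shift=7
  byte[3]=0x06 cont=0 payload=0x06=6: acc |= 6<<7 -> acc=832 shift=14 [end]
Varint 3: bytes[2:4] = C0 06 -> value 832 (2 byte(s))
  byte[4]=0xD1 cont=1 payload=0x51=81: acc |= 81<<0 -> acc=81 shift=7
  byte[5]=0x9F cont=1 payload=0x1F=31: acc |= 31<<7 -> acc=4049 shift=14
  byte[6]=0x6D cont=0 payload=0x6D=109: acc |= 109<<14 -> acc=1789905 shift=21 [end]
Varint 4: bytes[4:7] = D1 9F 6D -> value 1789905 (3 byte(s))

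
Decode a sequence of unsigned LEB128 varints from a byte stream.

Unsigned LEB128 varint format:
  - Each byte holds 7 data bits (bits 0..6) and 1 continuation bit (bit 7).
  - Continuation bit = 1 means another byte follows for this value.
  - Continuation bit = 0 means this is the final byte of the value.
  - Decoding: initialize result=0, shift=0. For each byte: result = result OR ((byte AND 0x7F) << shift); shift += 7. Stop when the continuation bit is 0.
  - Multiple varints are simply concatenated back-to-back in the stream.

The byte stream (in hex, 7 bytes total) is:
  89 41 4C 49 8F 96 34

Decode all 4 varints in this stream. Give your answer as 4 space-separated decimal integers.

  byte[0]=0x89 cont=1 payload=0x09=9: acc |= 9<<0 -> acc=9 shift=7
  byte[1]=0x41 cont=0 payload=0x41=65: acc |= 65<<7 -> acc=8329 shift=14 [end]
Varint 1: bytes[0:2] = 89 41 -> value 8329 (2 byte(s))
  byte[2]=0x4C cont=0 payload=0x4C=76: acc |= 76<<0 -> acc=76 shift=7 [end]
Varint 2: bytes[2:3] = 4C -> value 76 (1 byte(s))
  byte[3]=0x49 cont=0 payload=0x49=73: acc |= 73<<0 -> acc=73 shift=7 [end]
Varint 3: bytes[3:4] = 49 -> value 73 (1 byte(s))
  byte[4]=0x8F cont=1 payload=0x0F=15: acc |= 15<<0 -> acc=15 shift=7
  byte[5]=0x96 cont=1 payload=0x16=22: acc |= 22<<7 -> acc=2831 shift=14
  byte[6]=0x34 cont=0 payload=0x34=52: acc |= 52<<14 -> acc=854799 shift=21 [end]
Varint 4: bytes[4:7] = 8F 96 34 -> value 854799 (3 byte(s))

Answer: 8329 76 73 854799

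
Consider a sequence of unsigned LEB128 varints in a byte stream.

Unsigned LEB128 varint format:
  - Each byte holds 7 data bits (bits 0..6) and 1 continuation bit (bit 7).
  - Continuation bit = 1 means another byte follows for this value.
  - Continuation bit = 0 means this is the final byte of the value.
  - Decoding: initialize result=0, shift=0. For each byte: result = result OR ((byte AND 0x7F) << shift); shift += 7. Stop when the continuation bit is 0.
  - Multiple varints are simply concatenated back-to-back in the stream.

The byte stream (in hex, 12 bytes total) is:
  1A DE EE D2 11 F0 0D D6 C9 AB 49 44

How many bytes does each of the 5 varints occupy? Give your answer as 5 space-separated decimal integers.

Answer: 1 4 2 4 1

Derivation:
  byte[0]=0x1A cont=0 payload=0x1A=26: acc |= 26<<0 -> acc=26 shift=7 [end]
Varint 1: bytes[0:1] = 1A -> value 26 (1 byte(s))
  byte[1]=0xDE cont=1 payload=0x5E=94: acc |= 94<<0 -> acc=94 shift=7
  byte[2]=0xEE cont=1 payload=0x6E=110: acc |= 110<<7 -> acc=14174 shift=14
  byte[3]=0xD2 cont=1 payload=0x52=82: acc |= 82<<14 -> acc=1357662 shift=21
  byte[4]=0x11 cont=0 payload=0x11=17: acc |= 17<<21 -> acc=37009246 shift=28 [end]
Varint 2: bytes[1:5] = DE EE D2 11 -> value 37009246 (4 byte(s))
  byte[5]=0xF0 cont=1 payload=0x70=112: acc |= 112<<0 -> acc=112 shift=7
  byte[6]=0x0D cont=0 payload=0x0D=13: acc |= 13<<7 -> acc=1776 shift=14 [end]
Varint 3: bytes[5:7] = F0 0D -> value 1776 (2 byte(s))
  byte[7]=0xD6 cont=1 payload=0x56=86: acc |= 86<<0 -> acc=86 shift=7
  byte[8]=0xC9 cont=1 payload=0x49=73: acc |= 73<<7 -> acc=9430 shift=14
  byte[9]=0xAB cont=1 payload=0x2B=43: acc |= 43<<14 -> acc=713942 shift=21
  byte[10]=0x49 cont=0 payload=0x49=73: acc |= 73<<21 -> acc=153806038 shift=28 [end]
Varint 4: bytes[7:11] = D6 C9 AB 49 -> value 153806038 (4 byte(s))
  byte[11]=0x44 cont=0 payload=0x44=68: acc |= 68<<0 -> acc=68 shift=7 [end]
Varint 5: bytes[11:12] = 44 -> value 68 (1 byte(s))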